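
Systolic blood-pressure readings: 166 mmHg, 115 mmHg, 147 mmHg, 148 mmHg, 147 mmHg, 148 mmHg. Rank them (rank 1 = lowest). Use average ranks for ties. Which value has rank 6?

166

Sorted (ascending): 115, 147, 147, 148, 148, 166
The 2 values of 147 occupy positions 2–3 → average rank (2+3)/2 = 2.5.
The 2 values of 148 occupy positions 4–5 → average rank (4+5)/2 = 4.5.
Rank 6 → value 166.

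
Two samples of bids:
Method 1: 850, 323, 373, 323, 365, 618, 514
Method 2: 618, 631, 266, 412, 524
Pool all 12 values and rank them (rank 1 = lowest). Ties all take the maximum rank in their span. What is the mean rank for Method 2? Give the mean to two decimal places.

Sorted (ascending): 266, 323, 323, 365, 373, 412, 514, 524, 618, 618, 631, 850
The 2 values of 323 occupy positions 2–3 → each gets rank 3.
The 2 values of 618 occupy positions 9–10 → each gets rank 10.
Method 2 values → pooled ranks: 618→10, 631→11, 266→1, 412→6, 524→8
Mean rank = (10 + 11 + 1 + 6 + 8) / 5 = 7.20

7.20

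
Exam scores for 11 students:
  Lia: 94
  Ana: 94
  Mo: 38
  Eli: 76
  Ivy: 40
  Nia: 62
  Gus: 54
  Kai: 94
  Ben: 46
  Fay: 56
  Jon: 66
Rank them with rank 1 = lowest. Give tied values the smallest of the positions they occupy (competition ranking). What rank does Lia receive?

9

Sorted (ascending): 38, 40, 46, 54, 56, 62, 66, 76, 94, 94, 94
The 3 values of 94 occupy positions 9–11 → each gets rank 9.
Lia has value 94 → rank 9.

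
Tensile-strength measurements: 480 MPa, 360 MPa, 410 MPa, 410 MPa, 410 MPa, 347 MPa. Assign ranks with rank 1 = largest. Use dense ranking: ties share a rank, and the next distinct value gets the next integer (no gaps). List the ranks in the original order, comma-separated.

Sorted (descending): 480, 410, 410, 410, 360, 347
The 3 values of 410 share dense rank 2.
Remaining distinct values take the next consecutive integers.

1, 3, 2, 2, 2, 4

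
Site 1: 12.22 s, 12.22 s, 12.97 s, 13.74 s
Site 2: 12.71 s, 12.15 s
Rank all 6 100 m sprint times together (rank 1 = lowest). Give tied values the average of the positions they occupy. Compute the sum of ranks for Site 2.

5

Sorted (ascending): 12.15, 12.22, 12.22, 12.71, 12.97, 13.74
The 2 values of 12.22 occupy positions 2–3 → average rank (2+3)/2 = 2.5.
Site 2 values → pooled ranks: 12.71→4, 12.15→1
Rank sum = 4 + 1 = 5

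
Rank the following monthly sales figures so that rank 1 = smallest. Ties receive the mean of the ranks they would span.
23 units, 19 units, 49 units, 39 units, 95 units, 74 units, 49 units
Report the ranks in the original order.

Sorted (ascending): 19, 23, 39, 49, 49, 74, 95
The 2 values of 49 occupy positions 4–5 → average rank (4+5)/2 = 4.5.

2, 1, 4.5, 3, 7, 6, 4.5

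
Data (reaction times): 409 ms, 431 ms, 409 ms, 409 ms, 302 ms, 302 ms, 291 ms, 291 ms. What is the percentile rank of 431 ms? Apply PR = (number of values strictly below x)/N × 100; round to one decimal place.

87.5

N = 8.
Strictly below 431: 7. Equal to 431: 1.
PR = 7/8 × 100 = 87.5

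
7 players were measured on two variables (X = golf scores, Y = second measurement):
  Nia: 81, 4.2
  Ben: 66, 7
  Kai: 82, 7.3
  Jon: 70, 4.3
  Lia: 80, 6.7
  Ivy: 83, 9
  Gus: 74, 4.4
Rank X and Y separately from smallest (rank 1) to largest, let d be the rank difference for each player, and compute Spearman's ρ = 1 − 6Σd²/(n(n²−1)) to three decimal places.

Ranks of variable 1: 5, 1, 6, 2, 4, 7, 3
Ranks of variable 2: 1, 5, 6, 2, 4, 7, 3
d = r₁ − r₂: 4, -4, 0, 0, 0, 0, 0
d²: 16, 16, 0, 0, 0, 0, 0; Σd² = 32
ρ = 1 − 6·32/(7·48) = 1 − 192/336 = 0.429

0.429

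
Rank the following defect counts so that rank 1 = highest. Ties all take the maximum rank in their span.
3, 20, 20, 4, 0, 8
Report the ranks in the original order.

5, 2, 2, 4, 6, 3

Sorted (descending): 20, 20, 8, 4, 3, 0
The 2 values of 20 occupy positions 1–2 → each gets rank 2.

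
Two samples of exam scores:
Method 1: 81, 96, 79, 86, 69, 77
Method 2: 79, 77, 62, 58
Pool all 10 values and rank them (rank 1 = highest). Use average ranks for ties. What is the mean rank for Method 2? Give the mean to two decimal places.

7.50

Sorted (descending): 96, 86, 81, 79, 79, 77, 77, 69, 62, 58
The 2 values of 79 occupy positions 4–5 → average rank (4+5)/2 = 4.5.
The 2 values of 77 occupy positions 6–7 → average rank (6+7)/2 = 6.5.
Method 2 values → pooled ranks: 79→4.5, 77→6.5, 62→9, 58→10
Mean rank = (4.5 + 6.5 + 9 + 10) / 4 = 7.50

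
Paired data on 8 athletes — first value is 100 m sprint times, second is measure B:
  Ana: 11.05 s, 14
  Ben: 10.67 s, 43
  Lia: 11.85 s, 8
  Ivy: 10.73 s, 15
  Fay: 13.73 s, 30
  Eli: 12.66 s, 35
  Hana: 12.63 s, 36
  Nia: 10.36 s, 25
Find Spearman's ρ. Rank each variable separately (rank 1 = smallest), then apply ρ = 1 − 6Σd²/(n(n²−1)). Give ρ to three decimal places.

0.095

Ranks of variable 1: 4, 2, 5, 3, 8, 7, 6, 1
Ranks of variable 2: 2, 8, 1, 3, 5, 6, 7, 4
d = r₁ − r₂: 2, -6, 4, 0, 3, 1, -1, -3
d²: 4, 36, 16, 0, 9, 1, 1, 9; Σd² = 76
ρ = 1 − 6·76/(8·63) = 1 − 456/504 = 0.095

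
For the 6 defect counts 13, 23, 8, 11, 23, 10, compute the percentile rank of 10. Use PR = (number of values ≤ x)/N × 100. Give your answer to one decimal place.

33.3

N = 6.
Strictly below 10: 1. Equal to 10: 1.
PR = 2/6 × 100 = 33.3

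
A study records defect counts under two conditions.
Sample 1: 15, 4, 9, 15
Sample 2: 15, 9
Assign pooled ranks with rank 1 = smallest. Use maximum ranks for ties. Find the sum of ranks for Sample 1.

16

Sorted (ascending): 4, 9, 9, 15, 15, 15
The 2 values of 9 occupy positions 2–3 → each gets rank 3.
The 3 values of 15 occupy positions 4–6 → each gets rank 6.
Sample 1 values → pooled ranks: 15→6, 4→1, 9→3, 15→6
Rank sum = 6 + 1 + 3 + 6 = 16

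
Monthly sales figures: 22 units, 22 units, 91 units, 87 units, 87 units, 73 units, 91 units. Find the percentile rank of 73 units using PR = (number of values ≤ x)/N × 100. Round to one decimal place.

42.9

N = 7.
Strictly below 73: 2. Equal to 73: 1.
PR = 3/7 × 100 = 42.9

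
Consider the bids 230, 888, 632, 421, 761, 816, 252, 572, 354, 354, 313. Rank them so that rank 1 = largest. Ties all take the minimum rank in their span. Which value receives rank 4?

632

Sorted (descending): 888, 816, 761, 632, 572, 421, 354, 354, 313, 252, 230
The 2 values of 354 occupy positions 7–8 → each gets rank 7.
Rank 4 → value 632.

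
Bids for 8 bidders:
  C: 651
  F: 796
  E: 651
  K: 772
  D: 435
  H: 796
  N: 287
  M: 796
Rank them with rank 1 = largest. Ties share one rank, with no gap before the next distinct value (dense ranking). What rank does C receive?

3

Sorted (descending): 796, 796, 796, 772, 651, 651, 435, 287
The 3 values of 796 share dense rank 1.
The 2 values of 651 share dense rank 3.
Remaining distinct values take the next consecutive integers.
C has value 651 → rank 3.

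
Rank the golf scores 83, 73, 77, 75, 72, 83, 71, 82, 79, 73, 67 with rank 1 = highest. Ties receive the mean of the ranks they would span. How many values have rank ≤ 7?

6

Sorted (descending): 83, 83, 82, 79, 77, 75, 73, 73, 72, 71, 67
The 2 values of 83 occupy positions 1–2 → average rank (1+2)/2 = 1.5.
The 2 values of 73 occupy positions 7–8 → average rank (7+8)/2 = 7.5.
Ranks ≤ 7: {1.5, 1.5, 3, 4, 5, 6} → 6 values.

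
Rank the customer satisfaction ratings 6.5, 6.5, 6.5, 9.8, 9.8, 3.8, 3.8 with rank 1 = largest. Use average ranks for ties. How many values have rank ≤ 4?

Sorted (descending): 9.8, 9.8, 6.5, 6.5, 6.5, 3.8, 3.8
The 2 values of 9.8 occupy positions 1–2 → average rank (1+2)/2 = 1.5.
The 3 values of 6.5 occupy positions 3–5 → average rank 4.
The 2 values of 3.8 occupy positions 6–7 → average rank (6+7)/2 = 6.5.
Ranks ≤ 4: {1.5, 1.5, 4, 4, 4} → 5 values.

5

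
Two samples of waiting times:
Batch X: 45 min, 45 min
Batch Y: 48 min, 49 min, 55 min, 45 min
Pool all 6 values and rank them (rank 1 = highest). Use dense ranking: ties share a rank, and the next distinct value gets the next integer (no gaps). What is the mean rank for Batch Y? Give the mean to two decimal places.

2.50

Sorted (descending): 55, 49, 48, 45, 45, 45
The 3 values of 45 share dense rank 4.
Remaining distinct values take the next consecutive integers.
Batch Y values → pooled ranks: 48→3, 49→2, 55→1, 45→4
Mean rank = (3 + 2 + 1 + 4) / 4 = 2.50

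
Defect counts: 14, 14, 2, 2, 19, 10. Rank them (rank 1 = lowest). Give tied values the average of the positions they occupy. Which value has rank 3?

Sorted (ascending): 2, 2, 10, 14, 14, 19
The 2 values of 2 occupy positions 1–2 → average rank (1+2)/2 = 1.5.
The 2 values of 14 occupy positions 4–5 → average rank (4+5)/2 = 4.5.
Rank 3 → value 10.

10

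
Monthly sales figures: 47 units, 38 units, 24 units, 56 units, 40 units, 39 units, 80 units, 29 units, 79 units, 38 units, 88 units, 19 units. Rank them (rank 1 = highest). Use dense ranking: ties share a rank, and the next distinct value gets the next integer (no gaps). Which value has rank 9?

29

Sorted (descending): 88, 80, 79, 56, 47, 40, 39, 38, 38, 29, 24, 19
The 2 values of 38 share dense rank 8.
Remaining distinct values take the next consecutive integers.
Rank 9 → value 29.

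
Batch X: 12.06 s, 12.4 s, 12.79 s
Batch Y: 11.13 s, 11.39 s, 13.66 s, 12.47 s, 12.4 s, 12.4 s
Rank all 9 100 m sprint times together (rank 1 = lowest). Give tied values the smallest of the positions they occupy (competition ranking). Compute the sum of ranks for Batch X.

Sorted (ascending): 11.13, 11.39, 12.06, 12.4, 12.4, 12.4, 12.47, 12.79, 13.66
The 3 values of 12.4 occupy positions 4–6 → each gets rank 4.
Batch X values → pooled ranks: 12.06→3, 12.4→4, 12.79→8
Rank sum = 3 + 4 + 8 = 15

15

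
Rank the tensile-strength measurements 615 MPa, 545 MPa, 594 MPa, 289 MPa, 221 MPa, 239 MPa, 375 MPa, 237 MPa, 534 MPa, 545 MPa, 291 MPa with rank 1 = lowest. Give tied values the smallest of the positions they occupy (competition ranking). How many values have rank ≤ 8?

9

Sorted (ascending): 221, 237, 239, 289, 291, 375, 534, 545, 545, 594, 615
The 2 values of 545 occupy positions 8–9 → each gets rank 8.
Ranks ≤ 8: {1, 2, 3, 4, 5, 6, 7, 8, 8} → 9 values.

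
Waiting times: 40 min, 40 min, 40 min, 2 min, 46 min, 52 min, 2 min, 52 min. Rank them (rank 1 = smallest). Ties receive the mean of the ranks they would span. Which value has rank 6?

46

Sorted (ascending): 2, 2, 40, 40, 40, 46, 52, 52
The 2 values of 2 occupy positions 1–2 → average rank (1+2)/2 = 1.5.
The 3 values of 40 occupy positions 3–5 → average rank 4.
The 2 values of 52 occupy positions 7–8 → average rank (7+8)/2 = 7.5.
Rank 6 → value 46.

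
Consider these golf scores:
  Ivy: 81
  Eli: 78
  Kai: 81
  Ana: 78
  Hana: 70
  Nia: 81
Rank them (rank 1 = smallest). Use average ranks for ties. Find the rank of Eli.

Sorted (ascending): 70, 78, 78, 81, 81, 81
The 2 values of 78 occupy positions 2–3 → average rank (2+3)/2 = 2.5.
The 3 values of 81 occupy positions 4–6 → average rank 5.
Eli has value 78 → rank 2.5.

2.5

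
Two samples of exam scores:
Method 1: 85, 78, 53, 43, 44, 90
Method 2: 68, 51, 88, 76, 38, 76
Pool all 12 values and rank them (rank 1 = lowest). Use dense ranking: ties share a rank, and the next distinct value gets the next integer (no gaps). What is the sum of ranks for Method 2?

Sorted (ascending): 38, 43, 44, 51, 53, 68, 76, 76, 78, 85, 88, 90
The 2 values of 76 share dense rank 7.
Remaining distinct values take the next consecutive integers.
Method 2 values → pooled ranks: 68→6, 51→4, 88→10, 76→7, 38→1, 76→7
Rank sum = 6 + 4 + 10 + 7 + 1 + 7 = 35

35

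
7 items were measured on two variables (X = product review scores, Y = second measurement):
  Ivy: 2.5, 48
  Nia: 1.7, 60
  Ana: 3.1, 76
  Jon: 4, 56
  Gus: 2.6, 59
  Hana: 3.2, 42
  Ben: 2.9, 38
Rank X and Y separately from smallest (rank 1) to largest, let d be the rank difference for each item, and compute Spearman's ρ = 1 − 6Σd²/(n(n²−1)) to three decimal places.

-0.214

Ranks of variable 1: 2, 1, 5, 7, 3, 6, 4
Ranks of variable 2: 3, 6, 7, 4, 5, 2, 1
d = r₁ − r₂: -1, -5, -2, 3, -2, 4, 3
d²: 1, 25, 4, 9, 4, 16, 9; Σd² = 68
ρ = 1 − 6·68/(7·48) = 1 − 408/336 = -0.214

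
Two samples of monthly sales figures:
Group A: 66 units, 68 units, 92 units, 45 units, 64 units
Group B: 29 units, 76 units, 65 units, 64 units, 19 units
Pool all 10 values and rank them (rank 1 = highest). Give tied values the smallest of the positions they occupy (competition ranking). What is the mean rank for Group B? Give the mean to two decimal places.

6.40

Sorted (descending): 92, 76, 68, 66, 65, 64, 64, 45, 29, 19
The 2 values of 64 occupy positions 6–7 → each gets rank 6.
Group B values → pooled ranks: 29→9, 76→2, 65→5, 64→6, 19→10
Mean rank = (9 + 2 + 5 + 6 + 10) / 5 = 6.40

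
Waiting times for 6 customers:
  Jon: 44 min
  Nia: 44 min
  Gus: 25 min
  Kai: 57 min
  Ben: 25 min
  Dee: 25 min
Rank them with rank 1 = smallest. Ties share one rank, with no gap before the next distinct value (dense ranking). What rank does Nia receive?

2

Sorted (ascending): 25, 25, 25, 44, 44, 57
The 3 values of 25 share dense rank 1.
The 2 values of 44 share dense rank 2.
Remaining distinct values take the next consecutive integers.
Nia has value 44 min → rank 2.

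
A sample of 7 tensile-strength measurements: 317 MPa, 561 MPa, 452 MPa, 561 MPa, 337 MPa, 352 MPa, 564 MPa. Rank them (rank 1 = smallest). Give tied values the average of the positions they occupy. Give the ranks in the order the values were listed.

1, 5.5, 4, 5.5, 2, 3, 7

Sorted (ascending): 317, 337, 352, 452, 561, 561, 564
The 2 values of 561 occupy positions 5–6 → average rank (5+6)/2 = 5.5.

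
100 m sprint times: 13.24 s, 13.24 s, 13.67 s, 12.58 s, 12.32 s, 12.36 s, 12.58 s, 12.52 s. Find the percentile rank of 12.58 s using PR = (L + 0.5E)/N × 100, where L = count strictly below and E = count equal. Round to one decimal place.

N = 8.
Strictly below 12.58: 3. Equal to 12.58: 2.
PR = (3 + 0.5·2)/8 × 100 = 50.0

50.0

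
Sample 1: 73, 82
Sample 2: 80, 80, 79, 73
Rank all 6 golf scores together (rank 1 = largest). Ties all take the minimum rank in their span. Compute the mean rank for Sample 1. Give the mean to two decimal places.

Sorted (descending): 82, 80, 80, 79, 73, 73
The 2 values of 80 occupy positions 2–3 → each gets rank 2.
The 2 values of 73 occupy positions 5–6 → each gets rank 5.
Sample 1 values → pooled ranks: 73→5, 82→1
Mean rank = (5 + 1) / 2 = 3.00

3.00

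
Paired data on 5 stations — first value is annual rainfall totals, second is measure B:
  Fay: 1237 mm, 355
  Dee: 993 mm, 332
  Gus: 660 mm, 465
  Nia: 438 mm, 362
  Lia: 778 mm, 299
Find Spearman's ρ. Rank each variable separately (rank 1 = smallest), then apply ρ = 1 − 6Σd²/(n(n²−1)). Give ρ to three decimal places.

-0.500

Ranks of variable 1: 5, 4, 2, 1, 3
Ranks of variable 2: 3, 2, 5, 4, 1
d = r₁ − r₂: 2, 2, -3, -3, 2
d²: 4, 4, 9, 9, 4; Σd² = 30
ρ = 1 − 6·30/(5·24) = 1 − 180/120 = -0.500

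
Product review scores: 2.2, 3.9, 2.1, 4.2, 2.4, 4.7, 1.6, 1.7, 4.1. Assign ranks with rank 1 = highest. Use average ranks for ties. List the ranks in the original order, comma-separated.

Sorted (descending): 4.7, 4.2, 4.1, 3.9, 2.4, 2.2, 2.1, 1.7, 1.6
No ties — each value takes its position as its rank.

6, 4, 7, 2, 5, 1, 9, 8, 3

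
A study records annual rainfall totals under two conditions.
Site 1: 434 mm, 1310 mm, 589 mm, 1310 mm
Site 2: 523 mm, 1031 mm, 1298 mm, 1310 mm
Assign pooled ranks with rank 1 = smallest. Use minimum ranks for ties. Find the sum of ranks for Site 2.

Sorted (ascending): 434, 523, 589, 1031, 1298, 1310, 1310, 1310
The 3 values of 1310 occupy positions 6–8 → each gets rank 6.
Site 2 values → pooled ranks: 523→2, 1031→4, 1298→5, 1310→6
Rank sum = 2 + 4 + 5 + 6 = 17

17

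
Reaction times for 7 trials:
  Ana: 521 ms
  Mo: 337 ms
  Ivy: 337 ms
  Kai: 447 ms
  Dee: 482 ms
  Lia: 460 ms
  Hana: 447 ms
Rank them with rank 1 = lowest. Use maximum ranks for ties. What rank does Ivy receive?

Sorted (ascending): 337, 337, 447, 447, 460, 482, 521
The 2 values of 337 occupy positions 1–2 → each gets rank 2.
The 2 values of 447 occupy positions 3–4 → each gets rank 4.
Ivy has value 337 ms → rank 2.

2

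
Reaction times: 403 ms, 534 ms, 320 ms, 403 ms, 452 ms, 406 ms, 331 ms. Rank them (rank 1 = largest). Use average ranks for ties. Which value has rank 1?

Sorted (descending): 534, 452, 406, 403, 403, 331, 320
The 2 values of 403 occupy positions 4–5 → average rank (4+5)/2 = 4.5.
Rank 1 → value 534.

534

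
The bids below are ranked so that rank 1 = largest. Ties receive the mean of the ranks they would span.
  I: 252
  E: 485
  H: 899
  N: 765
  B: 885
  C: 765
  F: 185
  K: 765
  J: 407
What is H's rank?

1

Sorted (descending): 899, 885, 765, 765, 765, 485, 407, 252, 185
The 3 values of 765 occupy positions 3–5 → average rank 4.
H has value 899 → rank 1.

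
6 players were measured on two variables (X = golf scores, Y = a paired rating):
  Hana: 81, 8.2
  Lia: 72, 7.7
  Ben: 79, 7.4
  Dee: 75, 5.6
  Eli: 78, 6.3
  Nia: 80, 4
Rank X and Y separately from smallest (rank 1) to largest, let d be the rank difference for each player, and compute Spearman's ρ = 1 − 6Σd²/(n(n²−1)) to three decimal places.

Ranks of variable 1: 6, 1, 4, 2, 3, 5
Ranks of variable 2: 6, 5, 4, 2, 3, 1
d = r₁ − r₂: 0, -4, 0, 0, 0, 4
d²: 0, 16, 0, 0, 0, 16; Σd² = 32
ρ = 1 − 6·32/(6·35) = 1 − 192/210 = 0.086

0.086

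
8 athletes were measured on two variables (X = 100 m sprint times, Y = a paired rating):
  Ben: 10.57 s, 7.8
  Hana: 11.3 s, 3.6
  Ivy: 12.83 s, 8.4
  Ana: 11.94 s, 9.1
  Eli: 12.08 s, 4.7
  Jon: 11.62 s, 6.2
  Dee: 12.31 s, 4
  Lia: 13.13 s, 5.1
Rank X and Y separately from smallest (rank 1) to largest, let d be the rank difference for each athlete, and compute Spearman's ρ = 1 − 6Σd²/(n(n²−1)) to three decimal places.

0.024

Ranks of variable 1: 1, 2, 7, 4, 5, 3, 6, 8
Ranks of variable 2: 6, 1, 7, 8, 3, 5, 2, 4
d = r₁ − r₂: -5, 1, 0, -4, 2, -2, 4, 4
d²: 25, 1, 0, 16, 4, 4, 16, 16; Σd² = 82
ρ = 1 − 6·82/(8·63) = 1 − 492/504 = 0.024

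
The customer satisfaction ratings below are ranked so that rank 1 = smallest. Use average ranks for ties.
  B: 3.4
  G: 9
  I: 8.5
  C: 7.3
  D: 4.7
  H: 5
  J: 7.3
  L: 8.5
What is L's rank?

6.5

Sorted (ascending): 3.4, 4.7, 5, 7.3, 7.3, 8.5, 8.5, 9
The 2 values of 7.3 occupy positions 4–5 → average rank (4+5)/2 = 4.5.
The 2 values of 8.5 occupy positions 6–7 → average rank (6+7)/2 = 6.5.
L has value 8.5 → rank 6.5.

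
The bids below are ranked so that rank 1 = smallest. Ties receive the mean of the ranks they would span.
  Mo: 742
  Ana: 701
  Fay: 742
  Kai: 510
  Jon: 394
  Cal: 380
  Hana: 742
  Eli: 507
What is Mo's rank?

Sorted (ascending): 380, 394, 507, 510, 701, 742, 742, 742
The 3 values of 742 occupy positions 6–8 → average rank 7.
Mo has value 742 → rank 7.

7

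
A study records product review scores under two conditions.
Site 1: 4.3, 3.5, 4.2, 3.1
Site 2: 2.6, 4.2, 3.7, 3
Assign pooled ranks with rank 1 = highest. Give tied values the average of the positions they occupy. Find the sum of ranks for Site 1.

Sorted (descending): 4.3, 4.2, 4.2, 3.7, 3.5, 3.1, 3, 2.6
The 2 values of 4.2 occupy positions 2–3 → average rank (2+3)/2 = 2.5.
Site 1 values → pooled ranks: 4.3→1, 3.5→5, 4.2→2.5, 3.1→6
Rank sum = 1 + 5 + 2.5 + 6 = 14.5

14.5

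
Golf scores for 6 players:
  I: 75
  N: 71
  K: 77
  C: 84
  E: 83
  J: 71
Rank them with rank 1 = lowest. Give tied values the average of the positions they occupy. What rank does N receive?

1.5

Sorted (ascending): 71, 71, 75, 77, 83, 84
The 2 values of 71 occupy positions 1–2 → average rank (1+2)/2 = 1.5.
N has value 71 → rank 1.5.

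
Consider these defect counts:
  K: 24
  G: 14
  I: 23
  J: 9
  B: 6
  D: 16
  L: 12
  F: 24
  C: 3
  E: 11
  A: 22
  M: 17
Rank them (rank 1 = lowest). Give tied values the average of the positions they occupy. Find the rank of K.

Sorted (ascending): 3, 6, 9, 11, 12, 14, 16, 17, 22, 23, 24, 24
The 2 values of 24 occupy positions 11–12 → average rank (11+12)/2 = 11.5.
K has value 24 → rank 11.5.

11.5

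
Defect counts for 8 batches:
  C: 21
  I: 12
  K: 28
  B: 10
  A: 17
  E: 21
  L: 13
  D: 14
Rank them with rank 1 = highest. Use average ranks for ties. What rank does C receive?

Sorted (descending): 28, 21, 21, 17, 14, 13, 12, 10
The 2 values of 21 occupy positions 2–3 → average rank (2+3)/2 = 2.5.
C has value 21 → rank 2.5.

2.5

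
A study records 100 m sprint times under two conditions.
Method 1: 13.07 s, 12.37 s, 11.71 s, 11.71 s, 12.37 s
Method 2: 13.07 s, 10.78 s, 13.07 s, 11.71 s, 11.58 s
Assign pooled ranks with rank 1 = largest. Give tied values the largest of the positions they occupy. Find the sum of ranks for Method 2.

33

Sorted (descending): 13.07, 13.07, 13.07, 12.37, 12.37, 11.71, 11.71, 11.71, 11.58, 10.78
The 3 values of 13.07 occupy positions 1–3 → each gets rank 3.
The 2 values of 12.37 occupy positions 4–5 → each gets rank 5.
The 3 values of 11.71 occupy positions 6–8 → each gets rank 8.
Method 2 values → pooled ranks: 13.07→3, 10.78→10, 13.07→3, 11.71→8, 11.58→9
Rank sum = 3 + 10 + 3 + 8 + 9 = 33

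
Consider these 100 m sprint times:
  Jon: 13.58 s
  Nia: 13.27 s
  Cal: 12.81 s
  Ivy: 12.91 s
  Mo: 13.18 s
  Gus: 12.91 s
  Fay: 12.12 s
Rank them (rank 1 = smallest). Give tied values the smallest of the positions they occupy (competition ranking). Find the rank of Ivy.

3

Sorted (ascending): 12.12, 12.81, 12.91, 12.91, 13.18, 13.27, 13.58
The 2 values of 12.91 occupy positions 3–4 → each gets rank 3.
Ivy has value 12.91 s → rank 3.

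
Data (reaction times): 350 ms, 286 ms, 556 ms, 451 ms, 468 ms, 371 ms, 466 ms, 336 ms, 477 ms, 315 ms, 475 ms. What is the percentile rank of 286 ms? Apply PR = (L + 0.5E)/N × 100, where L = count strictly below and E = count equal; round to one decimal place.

N = 11.
Strictly below 286: 0. Equal to 286: 1.
PR = (0 + 0.5·1)/11 × 100 = 4.5

4.5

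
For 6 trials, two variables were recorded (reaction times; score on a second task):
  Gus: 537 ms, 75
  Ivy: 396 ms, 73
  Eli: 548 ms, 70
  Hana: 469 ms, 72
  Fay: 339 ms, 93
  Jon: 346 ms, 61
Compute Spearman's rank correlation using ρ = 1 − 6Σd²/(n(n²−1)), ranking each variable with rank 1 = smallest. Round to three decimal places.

-0.257

Ranks of variable 1: 5, 3, 6, 4, 1, 2
Ranks of variable 2: 5, 4, 2, 3, 6, 1
d = r₁ − r₂: 0, -1, 4, 1, -5, 1
d²: 0, 1, 16, 1, 25, 1; Σd² = 44
ρ = 1 − 6·44/(6·35) = 1 − 264/210 = -0.257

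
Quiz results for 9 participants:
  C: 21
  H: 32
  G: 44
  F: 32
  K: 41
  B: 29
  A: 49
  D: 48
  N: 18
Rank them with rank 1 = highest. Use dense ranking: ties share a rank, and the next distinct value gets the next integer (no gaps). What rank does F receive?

5

Sorted (descending): 49, 48, 44, 41, 32, 32, 29, 21, 18
The 2 values of 32 share dense rank 5.
Remaining distinct values take the next consecutive integers.
F has value 32 → rank 5.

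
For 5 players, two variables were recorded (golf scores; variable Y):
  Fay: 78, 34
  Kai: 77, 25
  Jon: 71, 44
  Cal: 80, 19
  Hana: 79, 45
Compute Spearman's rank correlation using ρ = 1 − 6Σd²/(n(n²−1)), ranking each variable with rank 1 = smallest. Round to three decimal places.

Ranks of variable 1: 3, 2, 1, 5, 4
Ranks of variable 2: 3, 2, 4, 1, 5
d = r₁ − r₂: 0, 0, -3, 4, -1
d²: 0, 0, 9, 16, 1; Σd² = 26
ρ = 1 − 6·26/(5·24) = 1 − 156/120 = -0.300

-0.300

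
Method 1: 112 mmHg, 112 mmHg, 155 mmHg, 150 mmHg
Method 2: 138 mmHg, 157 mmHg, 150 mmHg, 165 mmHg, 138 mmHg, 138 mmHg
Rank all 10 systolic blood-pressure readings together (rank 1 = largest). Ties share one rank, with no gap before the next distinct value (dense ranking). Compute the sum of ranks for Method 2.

22

Sorted (descending): 165, 157, 155, 150, 150, 138, 138, 138, 112, 112
The 2 values of 150 share dense rank 4.
The 3 values of 138 share dense rank 5.
The 2 values of 112 share dense rank 6.
Remaining distinct values take the next consecutive integers.
Method 2 values → pooled ranks: 138→5, 157→2, 150→4, 165→1, 138→5, 138→5
Rank sum = 5 + 2 + 4 + 1 + 5 + 5 = 22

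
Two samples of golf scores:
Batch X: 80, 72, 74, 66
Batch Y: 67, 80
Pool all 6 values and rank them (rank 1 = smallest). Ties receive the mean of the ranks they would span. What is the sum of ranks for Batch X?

13.5

Sorted (ascending): 66, 67, 72, 74, 80, 80
The 2 values of 80 occupy positions 5–6 → average rank (5+6)/2 = 5.5.
Batch X values → pooled ranks: 80→5.5, 72→3, 74→4, 66→1
Rank sum = 5.5 + 3 + 4 + 1 = 13.5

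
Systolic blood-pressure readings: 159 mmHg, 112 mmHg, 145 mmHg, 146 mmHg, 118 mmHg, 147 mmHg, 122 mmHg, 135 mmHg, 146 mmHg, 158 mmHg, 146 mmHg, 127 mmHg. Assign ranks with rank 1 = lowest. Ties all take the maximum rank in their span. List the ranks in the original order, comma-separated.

Sorted (ascending): 112, 118, 122, 127, 135, 145, 146, 146, 146, 147, 158, 159
The 3 values of 146 occupy positions 7–9 → each gets rank 9.

12, 1, 6, 9, 2, 10, 3, 5, 9, 11, 9, 4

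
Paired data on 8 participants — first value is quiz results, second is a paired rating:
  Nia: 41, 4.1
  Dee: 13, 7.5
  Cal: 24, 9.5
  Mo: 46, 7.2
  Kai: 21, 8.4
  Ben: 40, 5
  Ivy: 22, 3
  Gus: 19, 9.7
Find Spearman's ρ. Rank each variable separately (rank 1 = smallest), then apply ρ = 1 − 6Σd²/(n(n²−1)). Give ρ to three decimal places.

Ranks of variable 1: 7, 1, 5, 8, 3, 6, 4, 2
Ranks of variable 2: 2, 5, 7, 4, 6, 3, 1, 8
d = r₁ − r₂: 5, -4, -2, 4, -3, 3, 3, -6
d²: 25, 16, 4, 16, 9, 9, 9, 36; Σd² = 124
ρ = 1 − 6·124/(8·63) = 1 − 744/504 = -0.476

-0.476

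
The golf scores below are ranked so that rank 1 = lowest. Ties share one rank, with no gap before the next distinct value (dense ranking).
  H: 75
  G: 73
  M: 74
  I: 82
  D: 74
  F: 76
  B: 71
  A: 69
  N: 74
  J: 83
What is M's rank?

Sorted (ascending): 69, 71, 73, 74, 74, 74, 75, 76, 82, 83
The 3 values of 74 share dense rank 4.
Remaining distinct values take the next consecutive integers.
M has value 74 → rank 4.

4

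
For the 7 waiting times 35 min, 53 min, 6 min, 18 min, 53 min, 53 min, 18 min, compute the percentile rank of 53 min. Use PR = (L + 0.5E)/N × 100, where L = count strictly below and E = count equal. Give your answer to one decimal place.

78.6

N = 7.
Strictly below 53: 4. Equal to 53: 3.
PR = (4 + 0.5·3)/7 × 100 = 78.6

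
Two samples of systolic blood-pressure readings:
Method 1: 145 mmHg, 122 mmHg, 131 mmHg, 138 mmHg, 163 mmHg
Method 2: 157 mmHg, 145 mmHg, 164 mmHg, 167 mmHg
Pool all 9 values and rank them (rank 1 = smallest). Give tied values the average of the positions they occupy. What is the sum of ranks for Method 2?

27.5

Sorted (ascending): 122, 131, 138, 145, 145, 157, 163, 164, 167
The 2 values of 145 occupy positions 4–5 → average rank (4+5)/2 = 4.5.
Method 2 values → pooled ranks: 157→6, 145→4.5, 164→8, 167→9
Rank sum = 6 + 4.5 + 8 + 9 = 27.5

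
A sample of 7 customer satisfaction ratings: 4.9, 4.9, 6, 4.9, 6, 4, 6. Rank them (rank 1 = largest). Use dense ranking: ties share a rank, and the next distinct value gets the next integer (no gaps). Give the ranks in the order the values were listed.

Sorted (descending): 6, 6, 6, 4.9, 4.9, 4.9, 4
The 3 values of 6 share dense rank 1.
The 3 values of 4.9 share dense rank 2.
Remaining distinct values take the next consecutive integers.

2, 2, 1, 2, 1, 3, 1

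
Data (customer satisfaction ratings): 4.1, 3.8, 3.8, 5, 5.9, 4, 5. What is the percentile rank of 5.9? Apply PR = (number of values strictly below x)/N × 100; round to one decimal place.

N = 7.
Strictly below 5.9: 6. Equal to 5.9: 1.
PR = 6/7 × 100 = 85.7

85.7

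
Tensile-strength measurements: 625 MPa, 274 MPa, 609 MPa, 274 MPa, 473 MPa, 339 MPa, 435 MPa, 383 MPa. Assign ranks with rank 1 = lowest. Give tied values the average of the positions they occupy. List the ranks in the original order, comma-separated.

Sorted (ascending): 274, 274, 339, 383, 435, 473, 609, 625
The 2 values of 274 occupy positions 1–2 → average rank (1+2)/2 = 1.5.

8, 1.5, 7, 1.5, 6, 3, 5, 4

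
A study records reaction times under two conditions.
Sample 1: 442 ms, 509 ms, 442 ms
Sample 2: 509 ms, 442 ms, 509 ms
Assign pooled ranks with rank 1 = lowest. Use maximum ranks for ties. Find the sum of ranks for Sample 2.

15

Sorted (ascending): 442, 442, 442, 509, 509, 509
The 3 values of 442 occupy positions 1–3 → each gets rank 3.
The 3 values of 509 occupy positions 4–6 → each gets rank 6.
Sample 2 values → pooled ranks: 509→6, 442→3, 509→6
Rank sum = 6 + 3 + 6 = 15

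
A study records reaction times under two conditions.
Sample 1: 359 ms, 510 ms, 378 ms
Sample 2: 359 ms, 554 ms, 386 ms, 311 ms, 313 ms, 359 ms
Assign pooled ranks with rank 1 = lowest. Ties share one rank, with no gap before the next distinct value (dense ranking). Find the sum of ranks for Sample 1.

13

Sorted (ascending): 311, 313, 359, 359, 359, 378, 386, 510, 554
The 3 values of 359 share dense rank 3.
Remaining distinct values take the next consecutive integers.
Sample 1 values → pooled ranks: 359→3, 510→6, 378→4
Rank sum = 3 + 6 + 4 = 13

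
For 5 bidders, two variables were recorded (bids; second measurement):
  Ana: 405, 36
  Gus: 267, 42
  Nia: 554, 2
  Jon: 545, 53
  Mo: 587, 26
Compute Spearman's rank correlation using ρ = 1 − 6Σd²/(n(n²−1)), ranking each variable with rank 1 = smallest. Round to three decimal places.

-0.600

Ranks of variable 1: 2, 1, 4, 3, 5
Ranks of variable 2: 3, 4, 1, 5, 2
d = r₁ − r₂: -1, -3, 3, -2, 3
d²: 1, 9, 9, 4, 9; Σd² = 32
ρ = 1 − 6·32/(5·24) = 1 − 192/120 = -0.600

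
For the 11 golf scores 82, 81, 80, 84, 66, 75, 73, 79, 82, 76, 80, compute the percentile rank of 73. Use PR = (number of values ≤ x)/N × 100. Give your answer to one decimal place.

18.2

N = 11.
Strictly below 73: 1. Equal to 73: 1.
PR = 2/11 × 100 = 18.2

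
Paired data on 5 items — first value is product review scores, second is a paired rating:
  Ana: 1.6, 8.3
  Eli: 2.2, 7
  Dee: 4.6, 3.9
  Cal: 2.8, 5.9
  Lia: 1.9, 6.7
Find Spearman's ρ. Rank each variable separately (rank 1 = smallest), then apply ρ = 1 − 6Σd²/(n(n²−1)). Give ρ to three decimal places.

Ranks of variable 1: 1, 3, 5, 4, 2
Ranks of variable 2: 5, 4, 1, 2, 3
d = r₁ − r₂: -4, -1, 4, 2, -1
d²: 16, 1, 16, 4, 1; Σd² = 38
ρ = 1 − 6·38/(5·24) = 1 − 228/120 = -0.900

-0.900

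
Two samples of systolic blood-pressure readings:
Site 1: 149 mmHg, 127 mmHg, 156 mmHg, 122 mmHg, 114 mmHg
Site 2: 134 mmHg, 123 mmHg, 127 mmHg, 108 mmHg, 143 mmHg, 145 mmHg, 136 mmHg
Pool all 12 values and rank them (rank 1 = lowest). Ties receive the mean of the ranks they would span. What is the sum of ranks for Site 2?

Sorted (ascending): 108, 114, 122, 123, 127, 127, 134, 136, 143, 145, 149, 156
The 2 values of 127 occupy positions 5–6 → average rank (5+6)/2 = 5.5.
Site 2 values → pooled ranks: 134→7, 123→4, 127→5.5, 108→1, 143→9, 145→10, 136→8
Rank sum = 7 + 4 + 5.5 + 1 + 9 + 10 + 8 = 44.5

44.5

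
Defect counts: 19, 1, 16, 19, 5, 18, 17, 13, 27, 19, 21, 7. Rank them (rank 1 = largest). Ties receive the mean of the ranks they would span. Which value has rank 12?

1

Sorted (descending): 27, 21, 19, 19, 19, 18, 17, 16, 13, 7, 5, 1
The 3 values of 19 occupy positions 3–5 → average rank 4.
Rank 12 → value 1.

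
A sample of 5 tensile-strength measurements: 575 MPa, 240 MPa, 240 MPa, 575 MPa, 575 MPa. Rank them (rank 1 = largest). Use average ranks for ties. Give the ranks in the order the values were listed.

Sorted (descending): 575, 575, 575, 240, 240
The 3 values of 575 occupy positions 1–3 → average rank 2.
The 2 values of 240 occupy positions 4–5 → average rank (4+5)/2 = 4.5.

2, 4.5, 4.5, 2, 2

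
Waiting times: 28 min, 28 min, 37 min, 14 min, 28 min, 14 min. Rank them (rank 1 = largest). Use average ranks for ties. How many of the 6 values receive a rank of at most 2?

Sorted (descending): 37, 28, 28, 28, 14, 14
The 3 values of 28 occupy positions 2–4 → average rank 3.
The 2 values of 14 occupy positions 5–6 → average rank (5+6)/2 = 5.5.
Ranks ≤ 2: {1} → 1 value.

1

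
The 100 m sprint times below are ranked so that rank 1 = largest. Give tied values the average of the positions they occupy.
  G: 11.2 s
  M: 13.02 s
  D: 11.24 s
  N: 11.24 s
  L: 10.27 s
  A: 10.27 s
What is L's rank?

5.5

Sorted (descending): 13.02, 11.24, 11.24, 11.2, 10.27, 10.27
The 2 values of 11.24 occupy positions 2–3 → average rank (2+3)/2 = 2.5.
The 2 values of 10.27 occupy positions 5–6 → average rank (5+6)/2 = 5.5.
L has value 10.27 s → rank 5.5.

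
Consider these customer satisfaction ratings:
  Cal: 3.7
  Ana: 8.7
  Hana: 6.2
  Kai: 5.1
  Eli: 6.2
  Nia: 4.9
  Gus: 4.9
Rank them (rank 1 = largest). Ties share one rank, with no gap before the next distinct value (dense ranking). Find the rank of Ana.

Sorted (descending): 8.7, 6.2, 6.2, 5.1, 4.9, 4.9, 3.7
The 2 values of 6.2 share dense rank 2.
The 2 values of 4.9 share dense rank 4.
Remaining distinct values take the next consecutive integers.
Ana has value 8.7 → rank 1.

1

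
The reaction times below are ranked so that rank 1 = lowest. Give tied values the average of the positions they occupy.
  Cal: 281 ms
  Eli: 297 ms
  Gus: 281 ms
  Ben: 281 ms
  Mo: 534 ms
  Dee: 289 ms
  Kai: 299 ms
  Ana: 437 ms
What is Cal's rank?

2

Sorted (ascending): 281, 281, 281, 289, 297, 299, 437, 534
The 3 values of 281 occupy positions 1–3 → average rank 2.
Cal has value 281 ms → rank 2.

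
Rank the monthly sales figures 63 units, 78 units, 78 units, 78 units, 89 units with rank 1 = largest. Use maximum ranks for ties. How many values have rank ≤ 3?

Sorted (descending): 89, 78, 78, 78, 63
The 3 values of 78 occupy positions 2–4 → each gets rank 4.
Ranks ≤ 3: {1} → 1 value.

1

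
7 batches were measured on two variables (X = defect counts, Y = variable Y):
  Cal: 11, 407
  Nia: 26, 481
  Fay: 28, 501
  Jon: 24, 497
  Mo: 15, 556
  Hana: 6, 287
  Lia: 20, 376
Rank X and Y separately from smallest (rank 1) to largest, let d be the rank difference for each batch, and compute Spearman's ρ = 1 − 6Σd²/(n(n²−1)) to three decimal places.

Ranks of variable 1: 2, 6, 7, 5, 3, 1, 4
Ranks of variable 2: 3, 4, 6, 5, 7, 1, 2
d = r₁ − r₂: -1, 2, 1, 0, -4, 0, 2
d²: 1, 4, 1, 0, 16, 0, 4; Σd² = 26
ρ = 1 − 6·26/(7·48) = 1 − 156/336 = 0.536

0.536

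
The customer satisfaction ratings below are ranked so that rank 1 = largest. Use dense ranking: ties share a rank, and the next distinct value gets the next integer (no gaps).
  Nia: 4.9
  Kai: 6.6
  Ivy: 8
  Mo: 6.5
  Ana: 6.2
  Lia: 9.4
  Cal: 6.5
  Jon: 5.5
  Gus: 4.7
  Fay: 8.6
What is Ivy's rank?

3

Sorted (descending): 9.4, 8.6, 8, 6.6, 6.5, 6.5, 6.2, 5.5, 4.9, 4.7
The 2 values of 6.5 share dense rank 5.
Remaining distinct values take the next consecutive integers.
Ivy has value 8 → rank 3.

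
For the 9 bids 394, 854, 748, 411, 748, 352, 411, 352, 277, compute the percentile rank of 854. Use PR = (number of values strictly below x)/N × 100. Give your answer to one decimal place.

N = 9.
Strictly below 854: 8. Equal to 854: 1.
PR = 8/9 × 100 = 88.9

88.9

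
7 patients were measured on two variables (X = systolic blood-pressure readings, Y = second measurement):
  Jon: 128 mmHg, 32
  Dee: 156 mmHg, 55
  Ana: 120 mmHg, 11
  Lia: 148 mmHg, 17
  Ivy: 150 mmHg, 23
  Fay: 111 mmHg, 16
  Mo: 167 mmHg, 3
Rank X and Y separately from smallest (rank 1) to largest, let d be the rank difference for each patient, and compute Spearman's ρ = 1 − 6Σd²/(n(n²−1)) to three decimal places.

0.107

Ranks of variable 1: 3, 6, 2, 4, 5, 1, 7
Ranks of variable 2: 6, 7, 2, 4, 5, 3, 1
d = r₁ − r₂: -3, -1, 0, 0, 0, -2, 6
d²: 9, 1, 0, 0, 0, 4, 36; Σd² = 50
ρ = 1 − 6·50/(7·48) = 1 − 300/336 = 0.107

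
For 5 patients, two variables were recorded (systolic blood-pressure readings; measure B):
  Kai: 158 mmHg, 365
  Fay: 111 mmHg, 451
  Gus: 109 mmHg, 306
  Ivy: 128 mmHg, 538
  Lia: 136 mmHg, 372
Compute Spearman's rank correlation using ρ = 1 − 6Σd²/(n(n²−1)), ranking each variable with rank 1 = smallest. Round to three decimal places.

0.100

Ranks of variable 1: 5, 2, 1, 3, 4
Ranks of variable 2: 2, 4, 1, 5, 3
d = r₁ − r₂: 3, -2, 0, -2, 1
d²: 9, 4, 0, 4, 1; Σd² = 18
ρ = 1 − 6·18/(5·24) = 1 − 108/120 = 0.100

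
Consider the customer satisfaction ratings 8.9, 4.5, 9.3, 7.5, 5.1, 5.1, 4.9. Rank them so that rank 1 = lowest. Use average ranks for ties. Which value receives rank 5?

Sorted (ascending): 4.5, 4.9, 5.1, 5.1, 7.5, 8.9, 9.3
The 2 values of 5.1 occupy positions 3–4 → average rank (3+4)/2 = 3.5.
Rank 5 → value 7.5.

7.5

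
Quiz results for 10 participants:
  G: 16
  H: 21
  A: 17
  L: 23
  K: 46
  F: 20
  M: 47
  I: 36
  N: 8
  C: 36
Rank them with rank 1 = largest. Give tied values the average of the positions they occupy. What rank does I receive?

Sorted (descending): 47, 46, 36, 36, 23, 21, 20, 17, 16, 8
The 2 values of 36 occupy positions 3–4 → average rank (3+4)/2 = 3.5.
I has value 36 → rank 3.5.

3.5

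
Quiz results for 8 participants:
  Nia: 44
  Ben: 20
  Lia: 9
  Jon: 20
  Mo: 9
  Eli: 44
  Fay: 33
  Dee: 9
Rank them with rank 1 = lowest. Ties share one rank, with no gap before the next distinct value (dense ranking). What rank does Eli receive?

4

Sorted (ascending): 9, 9, 9, 20, 20, 33, 44, 44
The 3 values of 9 share dense rank 1.
The 2 values of 20 share dense rank 2.
The 2 values of 44 share dense rank 4.
Remaining distinct values take the next consecutive integers.
Eli has value 44 → rank 4.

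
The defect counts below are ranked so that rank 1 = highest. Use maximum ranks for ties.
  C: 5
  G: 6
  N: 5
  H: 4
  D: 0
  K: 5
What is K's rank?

Sorted (descending): 6, 5, 5, 5, 4, 0
The 3 values of 5 occupy positions 2–4 → each gets rank 4.
K has value 5 → rank 4.

4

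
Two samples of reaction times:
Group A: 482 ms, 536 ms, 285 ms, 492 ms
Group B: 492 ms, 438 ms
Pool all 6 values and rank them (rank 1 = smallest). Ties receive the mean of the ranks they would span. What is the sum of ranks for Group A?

Sorted (ascending): 285, 438, 482, 492, 492, 536
The 2 values of 492 occupy positions 4–5 → average rank (4+5)/2 = 4.5.
Group A values → pooled ranks: 482→3, 536→6, 285→1, 492→4.5
Rank sum = 3 + 6 + 1 + 4.5 = 14.5

14.5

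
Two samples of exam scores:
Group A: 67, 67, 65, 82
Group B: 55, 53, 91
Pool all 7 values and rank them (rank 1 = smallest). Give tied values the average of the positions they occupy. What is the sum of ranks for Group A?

Sorted (ascending): 53, 55, 65, 67, 67, 82, 91
The 2 values of 67 occupy positions 4–5 → average rank (4+5)/2 = 4.5.
Group A values → pooled ranks: 67→4.5, 67→4.5, 65→3, 82→6
Rank sum = 4.5 + 4.5 + 3 + 6 = 18

18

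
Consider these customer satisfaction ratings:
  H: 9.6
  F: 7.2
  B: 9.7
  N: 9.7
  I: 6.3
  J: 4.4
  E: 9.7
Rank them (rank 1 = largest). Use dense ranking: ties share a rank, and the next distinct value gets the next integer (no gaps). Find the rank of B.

Sorted (descending): 9.7, 9.7, 9.7, 9.6, 7.2, 6.3, 4.4
The 3 values of 9.7 share dense rank 1.
Remaining distinct values take the next consecutive integers.
B has value 9.7 → rank 1.

1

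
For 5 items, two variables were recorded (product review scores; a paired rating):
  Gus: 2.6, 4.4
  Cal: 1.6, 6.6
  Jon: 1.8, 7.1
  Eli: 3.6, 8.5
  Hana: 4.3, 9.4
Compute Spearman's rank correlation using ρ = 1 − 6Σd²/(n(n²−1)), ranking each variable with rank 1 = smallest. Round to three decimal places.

0.700

Ranks of variable 1: 3, 1, 2, 4, 5
Ranks of variable 2: 1, 2, 3, 4, 5
d = r₁ − r₂: 2, -1, -1, 0, 0
d²: 4, 1, 1, 0, 0; Σd² = 6
ρ = 1 − 6·6/(5·24) = 1 − 36/120 = 0.700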